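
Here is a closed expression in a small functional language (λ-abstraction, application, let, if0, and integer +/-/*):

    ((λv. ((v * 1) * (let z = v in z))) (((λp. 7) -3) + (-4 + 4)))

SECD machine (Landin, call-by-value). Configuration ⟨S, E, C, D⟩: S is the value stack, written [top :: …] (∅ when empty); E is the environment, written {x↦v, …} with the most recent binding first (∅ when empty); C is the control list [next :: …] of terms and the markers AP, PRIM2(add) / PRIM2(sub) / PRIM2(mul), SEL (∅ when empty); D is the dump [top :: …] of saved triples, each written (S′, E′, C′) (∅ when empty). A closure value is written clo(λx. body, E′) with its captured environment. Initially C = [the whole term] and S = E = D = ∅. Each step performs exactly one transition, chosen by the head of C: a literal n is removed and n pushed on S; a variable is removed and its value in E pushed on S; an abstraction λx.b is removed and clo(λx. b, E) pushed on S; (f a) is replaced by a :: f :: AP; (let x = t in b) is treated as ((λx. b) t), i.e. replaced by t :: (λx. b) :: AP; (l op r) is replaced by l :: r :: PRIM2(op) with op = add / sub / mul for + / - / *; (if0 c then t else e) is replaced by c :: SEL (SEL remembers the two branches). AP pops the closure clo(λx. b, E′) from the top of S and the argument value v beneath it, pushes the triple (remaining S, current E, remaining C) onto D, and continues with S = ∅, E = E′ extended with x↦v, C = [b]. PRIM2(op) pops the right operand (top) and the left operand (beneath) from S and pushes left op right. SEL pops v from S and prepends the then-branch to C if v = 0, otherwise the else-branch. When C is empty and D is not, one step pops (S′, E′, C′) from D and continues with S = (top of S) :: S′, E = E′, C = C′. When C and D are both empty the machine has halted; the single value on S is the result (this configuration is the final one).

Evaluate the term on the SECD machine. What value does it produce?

0. ⟨S=∅; E=∅; C=[((λv. ((v * 1) * (let z = v in z))) (((λp. 7) -3) + (-4 + 4)))]; D=∅⟩
1. ⟨S=∅; E=∅; C=[(((λp. 7) -3) + (-4 + 4)) :: (λv. ((v * 1) * (let z = v in z))) :: AP]; D=∅⟩
2. ⟨S=∅; E=∅; C=[((λp. 7) -3) :: (-4 + 4) :: PRIM2(add) :: (λv. ((v * 1) * (let z = v in z))) :: AP]; D=∅⟩
3. ⟨S=∅; E=∅; C=[-3 :: (λp. 7) :: AP :: (-4 + 4) :: PRIM2(add) :: (λv. ((v * 1) * (let z = v in z))) :: AP]; D=∅⟩
4. ⟨S=[-3]; E=∅; C=[(λp. 7) :: AP :: (-4 + 4) :: PRIM2(add) :: (λv. ((v * 1) * (let z = v in z))) :: AP]; D=∅⟩
5. ⟨S=[clo(λp. 7, ∅) :: -3]; E=∅; C=[AP :: (-4 + 4) :: PRIM2(add) :: (λv. ((v * 1) * (let z = v in z))) :: AP]; D=∅⟩
6. ⟨S=∅; E={p↦-3}; C=[7]; D=[(∅, ∅, [(-4 + 4) :: PRIM2(add) :: (λv. ((v * 1) * (let z = v in z))) :: AP])]⟩
7. ⟨S=[7]; E={p↦-3}; C=∅; D=[(∅, ∅, [(-4 + 4) :: PRIM2(add) :: (λv. ((v * 1) * (let z = v in z))) :: AP])]⟩
8. ⟨S=[7]; E=∅; C=[(-4 + 4) :: PRIM2(add) :: (λv. ((v * 1) * (let z = v in z))) :: AP]; D=∅⟩
9. ⟨S=[7]; E=∅; C=[-4 :: 4 :: PRIM2(add) :: PRIM2(add) :: (λv. ((v * 1) * (let z = v in z))) :: AP]; D=∅⟩
10. ⟨S=[-4 :: 7]; E=∅; C=[4 :: PRIM2(add) :: PRIM2(add) :: (λv. ((v * 1) * (let z = v in z))) :: AP]; D=∅⟩
11. ⟨S=[4 :: -4 :: 7]; E=∅; C=[PRIM2(add) :: PRIM2(add) :: (λv. ((v * 1) * (let z = v in z))) :: AP]; D=∅⟩
12. ⟨S=[0 :: 7]; E=∅; C=[PRIM2(add) :: (λv. ((v * 1) * (let z = v in z))) :: AP]; D=∅⟩
13. ⟨S=[7]; E=∅; C=[(λv. ((v * 1) * (let z = v in z))) :: AP]; D=∅⟩
14. ⟨S=[clo(λv. ((v * 1) * (let z = v in z)), ∅) :: 7]; E=∅; C=[AP]; D=∅⟩
15. ⟨S=∅; E={v↦7}; C=[((v * 1) * (let z = v in z))]; D=[(∅, ∅, ∅)]⟩
16. ⟨S=∅; E={v↦7}; C=[(v * 1) :: (let z = v in z) :: PRIM2(mul)]; D=[(∅, ∅, ∅)]⟩
17. ⟨S=∅; E={v↦7}; C=[v :: 1 :: PRIM2(mul) :: (let z = v in z) :: PRIM2(mul)]; D=[(∅, ∅, ∅)]⟩
18. ⟨S=[7]; E={v↦7}; C=[1 :: PRIM2(mul) :: (let z = v in z) :: PRIM2(mul)]; D=[(∅, ∅, ∅)]⟩
19. ⟨S=[1 :: 7]; E={v↦7}; C=[PRIM2(mul) :: (let z = v in z) :: PRIM2(mul)]; D=[(∅, ∅, ∅)]⟩
20. ⟨S=[7]; E={v↦7}; C=[(let z = v in z) :: PRIM2(mul)]; D=[(∅, ∅, ∅)]⟩
21. ⟨S=[7]; E={v↦7}; C=[v :: (λz. z) :: AP :: PRIM2(mul)]; D=[(∅, ∅, ∅)]⟩
22. ⟨S=[7 :: 7]; E={v↦7}; C=[(λz. z) :: AP :: PRIM2(mul)]; D=[(∅, ∅, ∅)]⟩
23. ⟨S=[clo(λz. z, {v↦7}) :: 7 :: 7]; E={v↦7}; C=[AP :: PRIM2(mul)]; D=[(∅, ∅, ∅)]⟩
24. ⟨S=∅; E={z↦7, v↦7}; C=[z]; D=[([7], {v↦7}, [PRIM2(mul)]) :: (∅, ∅, ∅)]⟩
25. ⟨S=[7]; E={z↦7, v↦7}; C=∅; D=[([7], {v↦7}, [PRIM2(mul)]) :: (∅, ∅, ∅)]⟩
26. ⟨S=[7 :: 7]; E={v↦7}; C=[PRIM2(mul)]; D=[(∅, ∅, ∅)]⟩
27. ⟨S=[49]; E={v↦7}; C=∅; D=[(∅, ∅, ∅)]⟩
28. ⟨S=[49]; E=∅; C=∅; D=∅⟩
→ final value 49

Answer: 49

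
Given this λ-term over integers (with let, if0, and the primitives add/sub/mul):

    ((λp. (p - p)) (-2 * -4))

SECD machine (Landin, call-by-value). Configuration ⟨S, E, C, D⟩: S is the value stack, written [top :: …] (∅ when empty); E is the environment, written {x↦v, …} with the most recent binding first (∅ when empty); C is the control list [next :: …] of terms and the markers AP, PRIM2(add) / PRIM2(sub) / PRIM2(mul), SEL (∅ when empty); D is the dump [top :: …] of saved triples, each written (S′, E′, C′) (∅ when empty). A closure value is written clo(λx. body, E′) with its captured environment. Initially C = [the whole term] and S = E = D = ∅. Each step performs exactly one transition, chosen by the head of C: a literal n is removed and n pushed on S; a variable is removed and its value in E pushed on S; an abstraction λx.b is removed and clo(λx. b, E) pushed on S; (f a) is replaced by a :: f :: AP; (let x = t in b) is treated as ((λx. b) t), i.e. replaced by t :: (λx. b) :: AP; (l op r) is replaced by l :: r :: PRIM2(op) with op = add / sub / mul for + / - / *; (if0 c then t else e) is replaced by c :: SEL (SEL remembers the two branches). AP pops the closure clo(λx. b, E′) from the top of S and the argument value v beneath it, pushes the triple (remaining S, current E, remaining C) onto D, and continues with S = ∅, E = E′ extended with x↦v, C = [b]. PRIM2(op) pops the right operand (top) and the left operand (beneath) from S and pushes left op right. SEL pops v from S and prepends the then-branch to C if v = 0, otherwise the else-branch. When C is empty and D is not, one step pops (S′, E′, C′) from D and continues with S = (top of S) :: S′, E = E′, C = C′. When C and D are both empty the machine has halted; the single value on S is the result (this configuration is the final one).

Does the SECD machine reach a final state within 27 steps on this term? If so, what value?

Answer: 0

Machine steps:
[0] <S=∅, E=∅, C=[((λp. (p - p)) (-2 * -4))], D=∅>
[1] <S=∅, E=∅, C=[(-2 * -4) :: (λp. (p - p)) :: AP], D=∅>
[2] <S=∅, E=∅, C=[-2 :: -4 :: PRIM2(mul) :: (λp. (p - p)) :: AP], D=∅>
[3] <S=[-2], E=∅, C=[-4 :: PRIM2(mul) :: (λp. (p - p)) :: AP], D=∅>
[4] <S=[-4 :: -2], E=∅, C=[PRIM2(mul) :: (λp. (p - p)) :: AP], D=∅>
[5] <S=[8], E=∅, C=[(λp. (p - p)) :: AP], D=∅>
[6] <S=[clo(λp. (p - p), ∅) :: 8], E=∅, C=[AP], D=∅>
[7] <S=∅, E={p↦8}, C=[(p - p)], D=[(∅, ∅, ∅)]>
[8] <S=∅, E={p↦8}, C=[p :: p :: PRIM2(sub)], D=[(∅, ∅, ∅)]>
[9] <S=[8], E={p↦8}, C=[p :: PRIM2(sub)], D=[(∅, ∅, ∅)]>
[10] <S=[8 :: 8], E={p↦8}, C=[PRIM2(sub)], D=[(∅, ∅, ∅)]>
[11] <S=[0], E={p↦8}, C=∅, D=[(∅, ∅, ∅)]>
[12] <S=[0], E=∅, C=∅, D=∅>
→ final value 0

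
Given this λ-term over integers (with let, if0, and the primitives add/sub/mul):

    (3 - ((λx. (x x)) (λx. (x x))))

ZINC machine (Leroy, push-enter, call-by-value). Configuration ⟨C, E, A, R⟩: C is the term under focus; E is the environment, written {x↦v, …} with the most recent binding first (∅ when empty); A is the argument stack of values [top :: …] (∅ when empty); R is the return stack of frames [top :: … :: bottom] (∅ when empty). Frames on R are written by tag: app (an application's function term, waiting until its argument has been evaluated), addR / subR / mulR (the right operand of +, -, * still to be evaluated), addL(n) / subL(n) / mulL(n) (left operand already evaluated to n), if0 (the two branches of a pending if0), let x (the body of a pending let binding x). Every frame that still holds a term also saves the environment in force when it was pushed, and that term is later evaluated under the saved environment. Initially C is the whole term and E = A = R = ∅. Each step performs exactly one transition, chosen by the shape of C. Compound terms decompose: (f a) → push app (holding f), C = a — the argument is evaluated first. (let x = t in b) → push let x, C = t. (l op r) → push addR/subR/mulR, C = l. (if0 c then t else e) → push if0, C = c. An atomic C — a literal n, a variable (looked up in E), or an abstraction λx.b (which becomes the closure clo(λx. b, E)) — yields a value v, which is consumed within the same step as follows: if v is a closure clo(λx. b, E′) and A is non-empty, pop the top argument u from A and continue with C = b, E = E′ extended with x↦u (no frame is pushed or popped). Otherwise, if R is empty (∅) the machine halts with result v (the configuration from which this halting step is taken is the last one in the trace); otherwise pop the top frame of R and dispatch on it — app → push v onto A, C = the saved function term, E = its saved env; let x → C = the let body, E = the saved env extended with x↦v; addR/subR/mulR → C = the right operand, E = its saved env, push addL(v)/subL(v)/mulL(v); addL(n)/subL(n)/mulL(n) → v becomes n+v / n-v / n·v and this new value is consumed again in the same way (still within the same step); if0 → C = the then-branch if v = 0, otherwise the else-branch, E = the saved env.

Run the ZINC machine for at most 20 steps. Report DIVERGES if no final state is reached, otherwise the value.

step 0: <C=(3 - ((λx. (x x)) (λx. (x x)))), E=∅, A=∅, R=∅>
step 1: <C=3, E=∅, A=∅, R=[subR]>
step 2: <C=((λx. (x x)) (λx. (x x))), E=∅, A=∅, R=[subL(3)]>
step 3: <C=(λx. (x x)), E=∅, A=∅, R=[app :: subL(3)]>
step 4: <C=(λx. (x x)), E=∅, A=[clo(λx. (x x), ∅)], R=[subL(3)]>
step 5: <C=(x x), E={x↦clo(λx. (x x), ∅)}, A=∅, R=[subL(3)]>
step 6: <C=x, E={x↦clo(λx. (x x), ∅)}, A=∅, R=[app :: subL(3)]>
step 7: <C=x, E={x↦clo(λx. (x x), ∅)}, A=[clo(λx. (x x), ∅)], R=[subL(3)]>
… configuration repeats with period 3 (steps 5–7 recur indefinitely) …

Answer: DIVERGES (no final state within 20 steps)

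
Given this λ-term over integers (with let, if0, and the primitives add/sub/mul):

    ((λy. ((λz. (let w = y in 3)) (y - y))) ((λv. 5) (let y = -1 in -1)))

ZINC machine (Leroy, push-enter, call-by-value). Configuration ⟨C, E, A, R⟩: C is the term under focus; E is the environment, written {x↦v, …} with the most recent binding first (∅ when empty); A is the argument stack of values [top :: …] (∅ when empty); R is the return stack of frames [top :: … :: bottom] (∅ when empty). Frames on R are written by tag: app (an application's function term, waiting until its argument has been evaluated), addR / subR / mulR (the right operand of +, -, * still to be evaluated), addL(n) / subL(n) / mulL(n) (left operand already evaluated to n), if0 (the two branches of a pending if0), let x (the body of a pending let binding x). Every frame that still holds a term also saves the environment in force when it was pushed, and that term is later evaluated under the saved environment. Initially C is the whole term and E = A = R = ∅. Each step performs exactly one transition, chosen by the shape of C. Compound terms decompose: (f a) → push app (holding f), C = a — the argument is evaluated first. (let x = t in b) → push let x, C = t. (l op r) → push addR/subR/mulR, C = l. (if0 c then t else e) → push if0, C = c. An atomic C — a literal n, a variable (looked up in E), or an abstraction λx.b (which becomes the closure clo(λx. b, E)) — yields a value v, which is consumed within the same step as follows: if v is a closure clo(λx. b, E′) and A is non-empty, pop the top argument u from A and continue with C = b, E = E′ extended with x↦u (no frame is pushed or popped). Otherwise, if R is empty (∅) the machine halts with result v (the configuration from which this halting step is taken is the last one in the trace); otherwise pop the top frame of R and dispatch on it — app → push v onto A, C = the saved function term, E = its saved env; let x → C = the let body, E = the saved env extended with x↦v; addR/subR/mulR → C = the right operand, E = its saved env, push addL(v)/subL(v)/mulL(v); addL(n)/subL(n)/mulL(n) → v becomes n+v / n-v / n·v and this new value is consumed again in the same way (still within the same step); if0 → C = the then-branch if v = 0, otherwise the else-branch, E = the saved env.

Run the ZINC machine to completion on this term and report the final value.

[0] [C=((λy. ((λz. (let w = y in 3)) (y - y))) ((λv. 5) (let y = -1 in -1))) | E=∅ | A=∅ | R=∅]
[1] [C=((λv. 5) (let y = -1 in -1)) | E=∅ | A=∅ | R=[app]]
[2] [C=(let y = -1 in -1) | E=∅ | A=∅ | R=[app :: app]]
[3] [C=-1 | E=∅ | A=∅ | R=[let y :: app :: app]]
[4] [C=-1 | E={y↦-1} | A=∅ | R=[app :: app]]
[5] [C=(λv. 5) | E=∅ | A=[-1] | R=[app]]
[6] [C=5 | E={v↦-1} | A=∅ | R=[app]]
[7] [C=(λy. ((λz. (let w = y in 3)) (y - y))) | E=∅ | A=[5] | R=∅]
[8] [C=((λz. (let w = y in 3)) (y - y)) | E={y↦5} | A=∅ | R=∅]
[9] [C=(y - y) | E={y↦5} | A=∅ | R=[app]]
[10] [C=y | E={y↦5} | A=∅ | R=[subR :: app]]
[11] [C=y | E={y↦5} | A=∅ | R=[subL(5) :: app]]
[12] [C=(λz. (let w = y in 3)) | E={y↦5} | A=[0] | R=∅]
[13] [C=(let w = y in 3) | E={z↦0, y↦5} | A=∅ | R=∅]
[14] [C=y | E={z↦0, y↦5} | A=∅ | R=[let w]]
[15] [C=3 | E={w↦5, z↦0, y↦5} | A=∅ | R=∅]
→ final value 3

Answer: 3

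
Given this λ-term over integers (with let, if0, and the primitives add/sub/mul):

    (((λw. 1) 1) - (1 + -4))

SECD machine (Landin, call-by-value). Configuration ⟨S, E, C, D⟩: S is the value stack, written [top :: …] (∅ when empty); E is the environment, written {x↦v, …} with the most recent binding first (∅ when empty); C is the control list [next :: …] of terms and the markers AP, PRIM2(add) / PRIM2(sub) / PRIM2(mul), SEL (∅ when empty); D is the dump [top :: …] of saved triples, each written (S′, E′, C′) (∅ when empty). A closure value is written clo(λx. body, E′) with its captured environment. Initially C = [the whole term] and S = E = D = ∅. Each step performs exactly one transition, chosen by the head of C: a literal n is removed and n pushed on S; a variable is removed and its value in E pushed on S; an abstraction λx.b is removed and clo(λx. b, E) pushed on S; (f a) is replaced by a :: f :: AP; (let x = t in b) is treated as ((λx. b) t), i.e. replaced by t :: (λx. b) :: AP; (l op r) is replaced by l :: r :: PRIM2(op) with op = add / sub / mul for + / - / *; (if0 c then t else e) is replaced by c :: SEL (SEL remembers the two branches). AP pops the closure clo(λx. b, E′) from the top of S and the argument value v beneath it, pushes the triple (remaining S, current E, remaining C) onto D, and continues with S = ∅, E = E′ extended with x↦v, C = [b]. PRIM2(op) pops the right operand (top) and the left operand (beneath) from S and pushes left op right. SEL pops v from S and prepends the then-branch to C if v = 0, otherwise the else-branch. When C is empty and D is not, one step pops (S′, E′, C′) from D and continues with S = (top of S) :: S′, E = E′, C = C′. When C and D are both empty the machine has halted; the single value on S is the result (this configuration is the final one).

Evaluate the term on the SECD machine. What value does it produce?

step 0: <S=∅, E=∅, C=[(((λw. 1) 1) - (1 + -4))], D=∅>
step 1: <S=∅, E=∅, C=[((λw. 1) 1) :: (1 + -4) :: PRIM2(sub)], D=∅>
step 2: <S=∅, E=∅, C=[1 :: (λw. 1) :: AP :: (1 + -4) :: PRIM2(sub)], D=∅>
step 3: <S=[1], E=∅, C=[(λw. 1) :: AP :: (1 + -4) :: PRIM2(sub)], D=∅>
step 4: <S=[clo(λw. 1, ∅) :: 1], E=∅, C=[AP :: (1 + -4) :: PRIM2(sub)], D=∅>
step 5: <S=∅, E={w↦1}, C=[1], D=[(∅, ∅, [(1 + -4) :: PRIM2(sub)])]>
step 6: <S=[1], E={w↦1}, C=∅, D=[(∅, ∅, [(1 + -4) :: PRIM2(sub)])]>
step 7: <S=[1], E=∅, C=[(1 + -4) :: PRIM2(sub)], D=∅>
step 8: <S=[1], E=∅, C=[1 :: -4 :: PRIM2(add) :: PRIM2(sub)], D=∅>
step 9: <S=[1 :: 1], E=∅, C=[-4 :: PRIM2(add) :: PRIM2(sub)], D=∅>
step 10: <S=[-4 :: 1 :: 1], E=∅, C=[PRIM2(add) :: PRIM2(sub)], D=∅>
step 11: <S=[-3 :: 1], E=∅, C=[PRIM2(sub)], D=∅>
step 12: <S=[4], E=∅, C=∅, D=∅>
→ final value 4

Answer: 4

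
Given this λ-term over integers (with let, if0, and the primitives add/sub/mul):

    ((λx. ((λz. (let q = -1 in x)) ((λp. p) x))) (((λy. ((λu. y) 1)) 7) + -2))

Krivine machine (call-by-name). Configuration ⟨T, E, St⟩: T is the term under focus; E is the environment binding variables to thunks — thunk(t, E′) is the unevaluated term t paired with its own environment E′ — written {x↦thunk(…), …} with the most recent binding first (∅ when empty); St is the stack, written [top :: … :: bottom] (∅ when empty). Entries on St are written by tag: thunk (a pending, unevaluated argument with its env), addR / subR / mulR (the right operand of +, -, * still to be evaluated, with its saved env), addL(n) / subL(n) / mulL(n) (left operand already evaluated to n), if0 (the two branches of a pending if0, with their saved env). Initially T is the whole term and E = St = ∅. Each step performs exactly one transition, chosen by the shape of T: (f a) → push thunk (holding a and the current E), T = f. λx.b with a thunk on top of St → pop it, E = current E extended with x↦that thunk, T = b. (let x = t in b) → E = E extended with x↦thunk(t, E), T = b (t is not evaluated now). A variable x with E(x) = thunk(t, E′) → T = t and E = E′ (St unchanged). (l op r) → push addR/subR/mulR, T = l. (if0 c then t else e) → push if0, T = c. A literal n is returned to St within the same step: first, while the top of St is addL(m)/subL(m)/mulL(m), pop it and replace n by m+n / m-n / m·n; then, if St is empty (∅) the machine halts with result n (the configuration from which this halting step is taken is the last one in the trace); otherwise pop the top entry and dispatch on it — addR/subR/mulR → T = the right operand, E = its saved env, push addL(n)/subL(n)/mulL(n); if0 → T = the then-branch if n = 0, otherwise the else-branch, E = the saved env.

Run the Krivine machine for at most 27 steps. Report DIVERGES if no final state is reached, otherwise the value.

[0] [T=((λx. ((λz. (let q = -1 in x)) ((λp. p) x))) (((λy. ((λu. y) 1)) 7) + -2)) | E=∅ | St=∅]
[1] [T=(λx. ((λz. (let q = -1 in x)) ((λp. p) x))) | E=∅ | St=[thunk]]
[2] [T=((λz. (let q = -1 in x)) ((λp. p) x)) | E={x↦thunk((((λy. ((λu. y) 1)) 7) + -2), ∅)} | St=∅]
[3] [T=(λz. (let q = -1 in x)) | E={x↦thunk((((λy. ((λu. y) 1)) 7) + -2), ∅)} | St=[thunk]]
[4] [T=(let q = -1 in x) | E={z↦thunk(((λp. p) x), {x↦thunk((((λy. ((λu. y) 1)) 7) + -2), ∅)}), x↦thunk((((λy. ((λu. y) 1)) 7) + -2), ∅)} | St=∅]
[5] [T=x | E={q↦thunk(-1, {z↦thunk(((λp. p) x), {x↦thunk((((λy. ((λu. y) 1)) 7) + -2), ∅)}), x↦thunk((((λy. ((λu. y) 1)) 7) + -2), ∅)}), z↦thunk(((λp. p) x), {x↦thunk((((λy. ((λu. y) 1)) 7) + -2), ∅)}), x↦thunk((((λy. ((λu. y) 1)) 7) + -2), ∅)} | St=∅]
[6] [T=(((λy. ((λu. y) 1)) 7) + -2) | E=∅ | St=∅]
[7] [T=((λy. ((λu. y) 1)) 7) | E=∅ | St=[addR]]
[8] [T=(λy. ((λu. y) 1)) | E=∅ | St=[thunk :: addR]]
[9] [T=((λu. y) 1) | E={y↦thunk(7, ∅)} | St=[addR]]
[10] [T=(λu. y) | E={y↦thunk(7, ∅)} | St=[thunk :: addR]]
[11] [T=y | E={u↦thunk(1, {y↦thunk(7, ∅)}), y↦thunk(7, ∅)} | St=[addR]]
[12] [T=7 | E=∅ | St=[addR]]
[13] [T=-2 | E=∅ | St=[addL(7)]]
→ final value 5

Answer: 5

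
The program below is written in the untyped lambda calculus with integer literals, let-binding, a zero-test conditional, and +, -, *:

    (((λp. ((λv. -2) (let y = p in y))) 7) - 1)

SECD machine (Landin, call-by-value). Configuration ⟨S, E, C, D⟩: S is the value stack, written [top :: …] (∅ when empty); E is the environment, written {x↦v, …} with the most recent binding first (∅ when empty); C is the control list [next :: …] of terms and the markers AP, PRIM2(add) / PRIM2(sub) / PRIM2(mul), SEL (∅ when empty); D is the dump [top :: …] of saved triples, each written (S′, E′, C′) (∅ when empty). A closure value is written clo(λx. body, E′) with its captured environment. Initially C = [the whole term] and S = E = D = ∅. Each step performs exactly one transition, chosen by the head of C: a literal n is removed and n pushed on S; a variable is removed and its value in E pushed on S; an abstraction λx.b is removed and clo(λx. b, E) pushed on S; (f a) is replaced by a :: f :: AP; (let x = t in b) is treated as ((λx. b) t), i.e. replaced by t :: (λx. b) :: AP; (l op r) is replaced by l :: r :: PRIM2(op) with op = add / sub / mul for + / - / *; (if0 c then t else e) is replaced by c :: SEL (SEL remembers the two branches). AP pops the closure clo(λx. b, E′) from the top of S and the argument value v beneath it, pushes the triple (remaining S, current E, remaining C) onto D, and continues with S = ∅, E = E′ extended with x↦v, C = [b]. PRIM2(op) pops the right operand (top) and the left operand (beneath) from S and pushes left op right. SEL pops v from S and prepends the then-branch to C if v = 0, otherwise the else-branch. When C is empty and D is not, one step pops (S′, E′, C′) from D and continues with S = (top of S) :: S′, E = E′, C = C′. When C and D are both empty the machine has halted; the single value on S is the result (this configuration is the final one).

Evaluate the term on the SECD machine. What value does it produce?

0. <S=∅, E=∅, C=[(((λp. ((λv. -2) (let y = p in y))) 7) - 1)], D=∅>
1. <S=∅, E=∅, C=[((λp. ((λv. -2) (let y = p in y))) 7) :: 1 :: PRIM2(sub)], D=∅>
2. <S=∅, E=∅, C=[7 :: (λp. ((λv. -2) (let y = p in y))) :: AP :: 1 :: PRIM2(sub)], D=∅>
3. <S=[7], E=∅, C=[(λp. ((λv. -2) (let y = p in y))) :: AP :: 1 :: PRIM2(sub)], D=∅>
4. <S=[clo(λp. ((λv. -2) (let y = p in y)), ∅) :: 7], E=∅, C=[AP :: 1 :: PRIM2(sub)], D=∅>
5. <S=∅, E={p↦7}, C=[((λv. -2) (let y = p in y))], D=[(∅, ∅, [1 :: PRIM2(sub)])]>
6. <S=∅, E={p↦7}, C=[(let y = p in y) :: (λv. -2) :: AP], D=[(∅, ∅, [1 :: PRIM2(sub)])]>
7. <S=∅, E={p↦7}, C=[p :: (λy. y) :: AP :: (λv. -2) :: AP], D=[(∅, ∅, [1 :: PRIM2(sub)])]>
8. <S=[7], E={p↦7}, C=[(λy. y) :: AP :: (λv. -2) :: AP], D=[(∅, ∅, [1 :: PRIM2(sub)])]>
9. <S=[clo(λy. y, {p↦7}) :: 7], E={p↦7}, C=[AP :: (λv. -2) :: AP], D=[(∅, ∅, [1 :: PRIM2(sub)])]>
10. <S=∅, E={y↦7, p↦7}, C=[y], D=[(∅, {p↦7}, [(λv. -2) :: AP]) :: (∅, ∅, [1 :: PRIM2(sub)])]>
11. <S=[7], E={y↦7, p↦7}, C=∅, D=[(∅, {p↦7}, [(λv. -2) :: AP]) :: (∅, ∅, [1 :: PRIM2(sub)])]>
12. <S=[7], E={p↦7}, C=[(λv. -2) :: AP], D=[(∅, ∅, [1 :: PRIM2(sub)])]>
13. <S=[clo(λv. -2, {p↦7}) :: 7], E={p↦7}, C=[AP], D=[(∅, ∅, [1 :: PRIM2(sub)])]>
14. <S=∅, E={v↦7, p↦7}, C=[-2], D=[(∅, {p↦7}, ∅) :: (∅, ∅, [1 :: PRIM2(sub)])]>
15. <S=[-2], E={v↦7, p↦7}, C=∅, D=[(∅, {p↦7}, ∅) :: (∅, ∅, [1 :: PRIM2(sub)])]>
16. <S=[-2], E={p↦7}, C=∅, D=[(∅, ∅, [1 :: PRIM2(sub)])]>
17. <S=[-2], E=∅, C=[1 :: PRIM2(sub)], D=∅>
18. <S=[1 :: -2], E=∅, C=[PRIM2(sub)], D=∅>
19. <S=[-3], E=∅, C=∅, D=∅>
→ final value -3

Answer: -3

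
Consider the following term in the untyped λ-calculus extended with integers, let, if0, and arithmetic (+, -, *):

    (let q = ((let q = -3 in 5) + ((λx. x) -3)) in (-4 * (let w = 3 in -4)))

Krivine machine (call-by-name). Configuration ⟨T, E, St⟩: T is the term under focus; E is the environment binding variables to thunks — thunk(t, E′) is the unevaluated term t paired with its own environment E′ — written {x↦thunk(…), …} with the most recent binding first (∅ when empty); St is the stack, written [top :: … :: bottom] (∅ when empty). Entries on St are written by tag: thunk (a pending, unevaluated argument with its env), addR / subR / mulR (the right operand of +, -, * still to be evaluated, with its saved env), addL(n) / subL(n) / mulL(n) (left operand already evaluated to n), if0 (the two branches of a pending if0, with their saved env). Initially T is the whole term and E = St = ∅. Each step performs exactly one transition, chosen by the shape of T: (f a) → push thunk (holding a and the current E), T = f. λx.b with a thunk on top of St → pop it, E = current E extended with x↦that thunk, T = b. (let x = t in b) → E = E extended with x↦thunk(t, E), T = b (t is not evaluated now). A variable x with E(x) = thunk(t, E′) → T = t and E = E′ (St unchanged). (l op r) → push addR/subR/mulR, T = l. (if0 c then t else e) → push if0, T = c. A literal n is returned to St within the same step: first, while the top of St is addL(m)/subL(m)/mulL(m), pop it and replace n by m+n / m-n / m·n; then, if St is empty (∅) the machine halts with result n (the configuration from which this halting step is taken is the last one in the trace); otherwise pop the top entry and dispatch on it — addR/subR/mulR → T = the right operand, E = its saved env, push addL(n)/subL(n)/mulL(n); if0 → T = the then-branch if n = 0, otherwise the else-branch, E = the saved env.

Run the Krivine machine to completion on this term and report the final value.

[0] ⟨T=(let q = ((let q = -3 in 5) + ((λx. x) -3)) in (-4 * (let w = 3 in -4))); E=∅; St=∅⟩
[1] ⟨T=(-4 * (let w = 3 in -4)); E={q↦thunk(((let q = -3 in 5) + ((λx. x) -3)), ∅)}; St=∅⟩
[2] ⟨T=-4; E={q↦thunk(((let q = -3 in 5) + ((λx. x) -3)), ∅)}; St=[mulR]⟩
[3] ⟨T=(let w = 3 in -4); E={q↦thunk(((let q = -3 in 5) + ((λx. x) -3)), ∅)}; St=[mulL(-4)]⟩
[4] ⟨T=-4; E={w↦thunk(3, {q↦thunk(((let q = -3 in 5) + ((λx. x) -3)), ∅)}), q↦thunk(((let q = -3 in 5) + ((λx. x) -3)), ∅)}; St=[mulL(-4)]⟩
→ final value 16

Answer: 16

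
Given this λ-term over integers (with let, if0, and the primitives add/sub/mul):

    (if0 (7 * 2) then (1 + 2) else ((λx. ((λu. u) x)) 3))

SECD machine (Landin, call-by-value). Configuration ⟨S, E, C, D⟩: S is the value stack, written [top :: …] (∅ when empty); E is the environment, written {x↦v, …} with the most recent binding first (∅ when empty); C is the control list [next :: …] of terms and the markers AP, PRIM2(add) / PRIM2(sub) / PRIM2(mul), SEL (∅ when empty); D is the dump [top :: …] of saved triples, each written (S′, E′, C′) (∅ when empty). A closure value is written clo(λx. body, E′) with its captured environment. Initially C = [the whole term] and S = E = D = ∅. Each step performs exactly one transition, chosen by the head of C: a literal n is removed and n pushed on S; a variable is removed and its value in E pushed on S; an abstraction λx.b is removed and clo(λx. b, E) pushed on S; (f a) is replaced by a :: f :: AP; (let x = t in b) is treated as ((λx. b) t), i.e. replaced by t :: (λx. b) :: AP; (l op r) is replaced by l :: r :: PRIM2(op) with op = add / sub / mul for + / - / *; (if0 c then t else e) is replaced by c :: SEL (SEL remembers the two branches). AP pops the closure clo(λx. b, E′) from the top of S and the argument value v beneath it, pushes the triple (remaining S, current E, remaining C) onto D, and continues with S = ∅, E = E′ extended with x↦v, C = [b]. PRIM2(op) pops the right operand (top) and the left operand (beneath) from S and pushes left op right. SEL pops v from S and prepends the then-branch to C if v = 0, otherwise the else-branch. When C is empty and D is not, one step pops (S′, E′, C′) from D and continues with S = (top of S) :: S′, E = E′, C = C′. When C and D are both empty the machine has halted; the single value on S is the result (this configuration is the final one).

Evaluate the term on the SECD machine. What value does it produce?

[0] [S=∅ | E=∅ | C=[(if0 (7 * 2) then (1 + 2) else ((λx. ((λu. u) x)) 3))] | D=∅]
[1] [S=∅ | E=∅ | C=[(7 * 2) :: SEL] | D=∅]
[2] [S=∅ | E=∅ | C=[7 :: 2 :: PRIM2(mul) :: SEL] | D=∅]
[3] [S=[7] | E=∅ | C=[2 :: PRIM2(mul) :: SEL] | D=∅]
[4] [S=[2 :: 7] | E=∅ | C=[PRIM2(mul) :: SEL] | D=∅]
[5] [S=[14] | E=∅ | C=[SEL] | D=∅]
[6] [S=∅ | E=∅ | C=[((λx. ((λu. u) x)) 3)] | D=∅]
[7] [S=∅ | E=∅ | C=[3 :: (λx. ((λu. u) x)) :: AP] | D=∅]
[8] [S=[3] | E=∅ | C=[(λx. ((λu. u) x)) :: AP] | D=∅]
[9] [S=[clo(λx. ((λu. u) x), ∅) :: 3] | E=∅ | C=[AP] | D=∅]
[10] [S=∅ | E={x↦3} | C=[((λu. u) x)] | D=[(∅, ∅, ∅)]]
[11] [S=∅ | E={x↦3} | C=[x :: (λu. u) :: AP] | D=[(∅, ∅, ∅)]]
[12] [S=[3] | E={x↦3} | C=[(λu. u) :: AP] | D=[(∅, ∅, ∅)]]
[13] [S=[clo(λu. u, {x↦3}) :: 3] | E={x↦3} | C=[AP] | D=[(∅, ∅, ∅)]]
[14] [S=∅ | E={u↦3, x↦3} | C=[u] | D=[(∅, {x↦3}, ∅) :: (∅, ∅, ∅)]]
[15] [S=[3] | E={u↦3, x↦3} | C=∅ | D=[(∅, {x↦3}, ∅) :: (∅, ∅, ∅)]]
[16] [S=[3] | E={x↦3} | C=∅ | D=[(∅, ∅, ∅)]]
[17] [S=[3] | E=∅ | C=∅ | D=∅]
→ final value 3

Answer: 3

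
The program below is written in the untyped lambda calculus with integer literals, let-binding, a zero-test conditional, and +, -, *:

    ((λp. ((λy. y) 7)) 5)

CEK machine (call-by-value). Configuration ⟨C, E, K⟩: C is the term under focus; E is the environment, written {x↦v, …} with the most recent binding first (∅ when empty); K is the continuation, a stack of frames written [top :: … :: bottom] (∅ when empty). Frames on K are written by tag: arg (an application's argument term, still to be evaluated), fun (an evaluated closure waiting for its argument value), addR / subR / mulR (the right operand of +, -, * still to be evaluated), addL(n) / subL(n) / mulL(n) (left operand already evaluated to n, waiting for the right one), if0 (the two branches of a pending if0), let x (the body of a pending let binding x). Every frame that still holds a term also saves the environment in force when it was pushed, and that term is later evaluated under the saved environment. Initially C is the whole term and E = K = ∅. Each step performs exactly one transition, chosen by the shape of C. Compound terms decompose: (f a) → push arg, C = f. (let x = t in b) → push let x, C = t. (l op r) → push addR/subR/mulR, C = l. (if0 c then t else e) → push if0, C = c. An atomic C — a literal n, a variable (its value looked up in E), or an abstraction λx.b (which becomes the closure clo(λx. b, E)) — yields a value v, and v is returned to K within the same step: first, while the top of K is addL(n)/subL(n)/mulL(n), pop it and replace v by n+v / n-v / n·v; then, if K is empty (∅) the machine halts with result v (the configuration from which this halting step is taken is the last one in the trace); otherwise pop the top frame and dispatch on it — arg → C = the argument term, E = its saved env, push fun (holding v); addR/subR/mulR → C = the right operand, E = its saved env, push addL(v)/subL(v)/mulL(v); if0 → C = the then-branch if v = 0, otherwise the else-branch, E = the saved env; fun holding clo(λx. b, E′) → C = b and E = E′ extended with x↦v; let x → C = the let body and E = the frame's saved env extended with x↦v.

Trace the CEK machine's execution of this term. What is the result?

t=0: <C=((λp. ((λy. y) 7)) 5), E=∅, K=∅>
t=1: <C=(λp. ((λy. y) 7)), E=∅, K=[arg]>
t=2: <C=5, E=∅, K=[fun]>
t=3: <C=((λy. y) 7), E={p↦5}, K=∅>
t=4: <C=(λy. y), E={p↦5}, K=[arg]>
t=5: <C=7, E={p↦5}, K=[fun]>
t=6: <C=y, E={y↦7, p↦5}, K=∅>
→ final value 7

Answer: 7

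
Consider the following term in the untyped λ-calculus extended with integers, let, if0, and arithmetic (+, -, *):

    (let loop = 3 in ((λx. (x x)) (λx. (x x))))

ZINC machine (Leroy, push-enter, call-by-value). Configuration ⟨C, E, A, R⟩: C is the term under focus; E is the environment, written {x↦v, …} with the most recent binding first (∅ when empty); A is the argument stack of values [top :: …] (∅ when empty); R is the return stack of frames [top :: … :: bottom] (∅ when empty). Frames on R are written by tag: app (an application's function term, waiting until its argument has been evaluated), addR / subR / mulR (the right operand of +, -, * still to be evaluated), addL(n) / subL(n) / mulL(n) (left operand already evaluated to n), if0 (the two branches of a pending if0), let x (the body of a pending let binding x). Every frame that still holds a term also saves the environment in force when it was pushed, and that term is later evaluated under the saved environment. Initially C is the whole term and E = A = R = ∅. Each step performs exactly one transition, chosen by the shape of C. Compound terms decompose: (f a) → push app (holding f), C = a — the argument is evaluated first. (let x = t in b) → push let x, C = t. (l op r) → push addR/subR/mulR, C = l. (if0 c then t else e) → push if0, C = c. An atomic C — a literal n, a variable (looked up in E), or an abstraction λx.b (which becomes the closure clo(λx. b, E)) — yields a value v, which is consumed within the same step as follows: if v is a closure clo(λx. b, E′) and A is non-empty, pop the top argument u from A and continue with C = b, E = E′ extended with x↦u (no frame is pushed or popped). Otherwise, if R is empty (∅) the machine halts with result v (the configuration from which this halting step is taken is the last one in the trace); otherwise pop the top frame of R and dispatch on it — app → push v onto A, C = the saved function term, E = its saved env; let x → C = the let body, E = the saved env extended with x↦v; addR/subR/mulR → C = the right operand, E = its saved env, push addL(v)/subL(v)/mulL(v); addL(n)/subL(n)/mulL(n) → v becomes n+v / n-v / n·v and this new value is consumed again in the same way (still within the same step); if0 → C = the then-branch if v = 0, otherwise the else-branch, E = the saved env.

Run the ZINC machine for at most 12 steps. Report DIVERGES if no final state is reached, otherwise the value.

t=0: <C=(let loop = 3 in ((λx. (x x)) (λx. (x x)))), E=∅, A=∅, R=∅>
t=1: <C=3, E=∅, A=∅, R=[let loop]>
t=2: <C=((λx. (x x)) (λx. (x x))), E={loop↦3}, A=∅, R=∅>
t=3: <C=(λx. (x x)), E={loop↦3}, A=∅, R=[app]>
t=4: <C=(λx. (x x)), E={loop↦3}, A=[clo(λx. (x x), {loop↦3})], R=∅>
t=5: <C=(x x), E={x↦clo(λx. (x x), {loop↦3}), loop↦3}, A=∅, R=∅>
t=6: <C=x, E={x↦clo(λx. (x x), {loop↦3}), loop↦3}, A=∅, R=[app]>
t=7: <C=x, E={x↦clo(λx. (x x), {loop↦3}), loop↦3}, A=[clo(λx. (x x), {loop↦3})], R=∅>
… configuration repeats with period 3 (steps 5–7 recur indefinitely) …

Answer: DIVERGES (no final state within 12 steps)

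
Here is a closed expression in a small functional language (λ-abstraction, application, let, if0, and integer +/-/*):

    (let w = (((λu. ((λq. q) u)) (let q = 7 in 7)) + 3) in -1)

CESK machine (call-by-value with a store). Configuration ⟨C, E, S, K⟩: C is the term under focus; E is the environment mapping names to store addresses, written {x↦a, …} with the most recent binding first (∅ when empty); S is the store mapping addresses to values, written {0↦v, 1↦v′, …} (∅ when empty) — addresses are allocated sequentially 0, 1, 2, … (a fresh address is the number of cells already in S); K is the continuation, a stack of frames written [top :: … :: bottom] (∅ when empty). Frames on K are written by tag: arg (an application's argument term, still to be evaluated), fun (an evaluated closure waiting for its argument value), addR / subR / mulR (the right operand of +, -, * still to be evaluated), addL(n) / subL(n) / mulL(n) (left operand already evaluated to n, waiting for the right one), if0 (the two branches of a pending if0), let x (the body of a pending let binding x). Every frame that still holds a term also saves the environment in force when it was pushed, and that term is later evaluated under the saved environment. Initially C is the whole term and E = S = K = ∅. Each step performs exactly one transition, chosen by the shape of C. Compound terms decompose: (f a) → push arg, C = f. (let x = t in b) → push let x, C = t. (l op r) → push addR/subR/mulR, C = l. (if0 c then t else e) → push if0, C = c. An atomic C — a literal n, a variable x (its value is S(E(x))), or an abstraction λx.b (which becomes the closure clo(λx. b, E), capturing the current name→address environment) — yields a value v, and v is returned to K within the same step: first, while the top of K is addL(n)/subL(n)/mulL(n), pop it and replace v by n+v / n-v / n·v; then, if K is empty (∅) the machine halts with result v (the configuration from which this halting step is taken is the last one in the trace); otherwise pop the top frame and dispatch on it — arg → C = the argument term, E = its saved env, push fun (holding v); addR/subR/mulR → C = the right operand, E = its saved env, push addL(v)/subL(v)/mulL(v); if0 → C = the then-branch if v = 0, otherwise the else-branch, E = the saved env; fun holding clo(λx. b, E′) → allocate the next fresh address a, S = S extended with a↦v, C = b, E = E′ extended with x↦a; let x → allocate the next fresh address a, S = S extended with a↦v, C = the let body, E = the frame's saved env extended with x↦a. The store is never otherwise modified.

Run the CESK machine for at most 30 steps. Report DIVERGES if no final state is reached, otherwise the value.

Answer: -1

Execution trace:
0. ⟨C=(let w = (((λu. ((λq. q) u)) (let q = 7 in 7)) + 3) in -1); E=∅; S=∅; K=∅⟩
1. ⟨C=(((λu. ((λq. q) u)) (let q = 7 in 7)) + 3); E=∅; S=∅; K=[let w]⟩
2. ⟨C=((λu. ((λq. q) u)) (let q = 7 in 7)); E=∅; S=∅; K=[addR :: let w]⟩
3. ⟨C=(λu. ((λq. q) u)); E=∅; S=∅; K=[arg :: addR :: let w]⟩
4. ⟨C=(let q = 7 in 7); E=∅; S=∅; K=[fun :: addR :: let w]⟩
5. ⟨C=7; E=∅; S=∅; K=[let q :: fun :: addR :: let w]⟩
6. ⟨C=7; E={q↦0}; S={0↦7}; K=[fun :: addR :: let w]⟩
7. ⟨C=((λq. q) u); E={u↦1}; S={0↦7, 1↦7}; K=[addR :: let w]⟩
8. ⟨C=(λq. q); E={u↦1}; S={0↦7, 1↦7}; K=[arg :: addR :: let w]⟩
9. ⟨C=u; E={u↦1}; S={0↦7, 1↦7}; K=[fun :: addR :: let w]⟩
10. ⟨C=q; E={q↦2, u↦1}; S={0↦7, 1↦7, 2↦7}; K=[addR :: let w]⟩
11. ⟨C=3; E=∅; S={0↦7, 1↦7, 2↦7}; K=[addL(7) :: let w]⟩
12. ⟨C=-1; E={w↦3}; S={0↦7, 1↦7, 2↦7, 3↦10}; K=∅⟩
→ final value -1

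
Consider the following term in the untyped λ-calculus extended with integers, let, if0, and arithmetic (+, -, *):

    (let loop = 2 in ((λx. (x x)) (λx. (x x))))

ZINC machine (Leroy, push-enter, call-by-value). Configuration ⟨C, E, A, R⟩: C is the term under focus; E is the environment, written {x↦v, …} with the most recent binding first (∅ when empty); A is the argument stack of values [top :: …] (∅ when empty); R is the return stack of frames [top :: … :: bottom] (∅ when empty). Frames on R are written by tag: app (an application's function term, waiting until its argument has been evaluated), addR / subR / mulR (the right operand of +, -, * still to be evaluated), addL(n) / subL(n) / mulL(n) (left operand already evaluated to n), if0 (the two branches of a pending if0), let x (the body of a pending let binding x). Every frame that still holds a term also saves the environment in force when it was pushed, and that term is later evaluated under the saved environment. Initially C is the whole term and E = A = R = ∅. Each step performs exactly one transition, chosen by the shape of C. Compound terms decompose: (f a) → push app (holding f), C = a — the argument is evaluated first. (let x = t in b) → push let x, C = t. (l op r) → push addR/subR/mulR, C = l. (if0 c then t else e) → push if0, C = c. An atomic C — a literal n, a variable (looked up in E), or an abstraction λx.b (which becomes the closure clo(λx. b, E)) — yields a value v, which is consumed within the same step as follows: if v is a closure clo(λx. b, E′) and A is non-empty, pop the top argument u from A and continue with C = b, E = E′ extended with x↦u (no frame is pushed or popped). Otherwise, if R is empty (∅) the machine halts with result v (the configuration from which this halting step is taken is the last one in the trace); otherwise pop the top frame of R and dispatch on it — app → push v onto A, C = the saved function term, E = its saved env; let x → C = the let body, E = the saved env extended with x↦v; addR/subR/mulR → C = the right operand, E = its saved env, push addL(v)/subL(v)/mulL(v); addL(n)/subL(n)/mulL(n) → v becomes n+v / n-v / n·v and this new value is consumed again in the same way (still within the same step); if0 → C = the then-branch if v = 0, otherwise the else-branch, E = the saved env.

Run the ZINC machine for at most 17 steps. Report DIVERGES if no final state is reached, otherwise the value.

step 0: ⟨C=(let loop = 2 in ((λx. (x x)) (λx. (x x)))); E=∅; A=∅; R=∅⟩
step 1: ⟨C=2; E=∅; A=∅; R=[let loop]⟩
step 2: ⟨C=((λx. (x x)) (λx. (x x))); E={loop↦2}; A=∅; R=∅⟩
step 3: ⟨C=(λx. (x x)); E={loop↦2}; A=∅; R=[app]⟩
step 4: ⟨C=(λx. (x x)); E={loop↦2}; A=[clo(λx. (x x), {loop↦2})]; R=∅⟩
step 5: ⟨C=(x x); E={x↦clo(λx. (x x), {loop↦2}), loop↦2}; A=∅; R=∅⟩
step 6: ⟨C=x; E={x↦clo(λx. (x x), {loop↦2}), loop↦2}; A=∅; R=[app]⟩
step 7: ⟨C=x; E={x↦clo(λx. (x x), {loop↦2}), loop↦2}; A=[clo(λx. (x x), {loop↦2})]; R=∅⟩
… configuration repeats with period 3 (steps 5–7 recur indefinitely) …

Answer: DIVERGES (no final state within 17 steps)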